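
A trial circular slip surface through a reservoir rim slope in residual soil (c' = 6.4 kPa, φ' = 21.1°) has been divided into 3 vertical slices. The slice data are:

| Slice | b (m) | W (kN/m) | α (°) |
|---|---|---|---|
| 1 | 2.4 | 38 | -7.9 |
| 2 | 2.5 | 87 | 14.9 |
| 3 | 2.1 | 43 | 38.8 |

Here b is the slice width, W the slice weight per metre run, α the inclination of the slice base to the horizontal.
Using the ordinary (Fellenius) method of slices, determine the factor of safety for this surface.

Ordinary method of slices: FS = Σ[c'·Δl_i + (W_i cosα_i)·tanφ'] / Σ W_i sinα_i, with Δl_i = b_i / cosα_i.
Slice 1: Δl = 2.4/cos(-7.9°) = 2.423 m; N'_1 = 38·cos(-7.9°) = 37.6; c'Δl = 15.51; W sinα = -5.2
Slice 2: Δl = 2.5/cos14.9° = 2.587 m; N'_2 = 87·cos14.9° = 84.1; c'Δl = 16.56; W sinα = 22.4
Slice 3: Δl = 2.1/cos38.8° = 2.695 m; N'_3 = 43·cos38.8° = 33.5; c'Δl = 17.25; W sinα = 26.9
Σc'Δl = 49.3 kN/m; ΣN' = 155.2 kN/m; ΣW sinα = 44.1 kN/m
Resisting = 49.3 + 155.2·tan21.1° = 49.3 + 59.9 = 109.2 kN/m
FS = 109.2 / 44.1 = 2.477

FS = 2.48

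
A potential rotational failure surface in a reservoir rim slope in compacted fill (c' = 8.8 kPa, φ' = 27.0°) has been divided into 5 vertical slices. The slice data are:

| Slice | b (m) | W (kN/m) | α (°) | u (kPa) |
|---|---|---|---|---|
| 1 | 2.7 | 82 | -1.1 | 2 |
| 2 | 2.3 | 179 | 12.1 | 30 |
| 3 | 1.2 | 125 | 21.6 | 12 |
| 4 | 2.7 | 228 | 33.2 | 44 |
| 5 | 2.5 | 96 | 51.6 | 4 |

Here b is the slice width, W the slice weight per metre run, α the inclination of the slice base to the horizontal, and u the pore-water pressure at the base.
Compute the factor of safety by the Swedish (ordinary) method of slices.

FS = 1.10

Ordinary method of slices: FS = Σ[c'·Δl_i + (W_i cosα_i − u_i·Δl_i)·tanφ'] / Σ W_i sinα_i, with Δl_i = b_i / cosα_i.
Slice 1: Δl = 2.7/cos(-1.1°) = 2.700 m; N'_1 = 82·cos(-1.1°) − 2·2.700 = 76.6; c'Δl = 23.76; W sinα = -1.6
Slice 2: Δl = 2.3/cos12.1° = 2.352 m; N'_2 = 179·cos12.1° − 30·2.352 = 104.5; c'Δl = 20.70; W sinα = 37.5
Slice 3: Δl = 1.2/cos21.6° = 1.291 m; N'_3 = 125·cos21.6° − 12·1.291 = 100.7; c'Δl = 11.36; W sinα = 46.0
Slice 4: Δl = 2.7/cos33.2° = 3.227 m; N'_4 = 228·cos33.2° − 44·3.227 = 48.8; c'Δl = 28.40; W sinα = 124.8
Slice 5: Δl = 2.5/cos51.6° = 4.025 m; N'_5 = 96·cos51.6° − 4·4.025 = 43.5; c'Δl = 35.42; W sinα = 75.2
Σc'Δl = 119.6 kN/m; ΣN' = 374.1 kN/m; ΣW sinα = 282.0 kN/m
Resisting = 119.6 + 374.1·tan27.0° = 119.6 + 190.6 = 310.3 kN/m
FS = 310.3 / 282.0 = 1.100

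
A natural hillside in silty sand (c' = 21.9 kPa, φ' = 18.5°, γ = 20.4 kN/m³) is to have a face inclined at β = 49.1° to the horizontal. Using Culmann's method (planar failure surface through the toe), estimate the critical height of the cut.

H_c = 22.10 m

Culmann's analysis gives the critical failure plane at α_cr = (β + φ')/2 = (49.1 + 18.5)/2 = 33.8°, and the critical height
H_c = (4c'/γ) · sinβ cosφ' / [1 − cos(β − φ')]
    = (4·21.9/20.4) · sin49.1°·cos18.5° / [1 − cos(30.6°)]
    = 4.294 · 0.7559·0.9483 / [1 − 0.8607]
    = 4.294 · 0.7168 / 0.1393
    = 22.10 m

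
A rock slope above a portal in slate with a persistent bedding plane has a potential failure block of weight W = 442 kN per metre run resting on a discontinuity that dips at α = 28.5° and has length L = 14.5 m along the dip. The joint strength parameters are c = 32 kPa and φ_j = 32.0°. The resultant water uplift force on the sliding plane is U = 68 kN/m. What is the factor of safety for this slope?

Resolving the block weight along and normal to the plane and applying the Mohr–Coulomb strength on the joint:
N' = W cosα − U = 442·cos28.5° − 68 = 320.4 kN/m
Driving force T = W sinα = 442·sin28.5° = 210.9 kN/m
Resisting force R = c·L + N'·tanφ_j = 32·14.5 + 320.4·tan32.0° = 464.0 + 200.2 = 664.2 kN/m
FS = R / T = 664.2 / 210.9 = 3.149

FS = 3.15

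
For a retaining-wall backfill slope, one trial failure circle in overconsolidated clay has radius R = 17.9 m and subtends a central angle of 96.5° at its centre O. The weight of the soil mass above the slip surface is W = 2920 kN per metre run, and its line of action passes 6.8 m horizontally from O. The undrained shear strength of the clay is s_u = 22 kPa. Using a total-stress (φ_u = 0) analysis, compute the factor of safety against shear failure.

FS = 0.60

Taking moments about the centre O, the resisting moment is provided by the undrained shear strength acting along the arc:
Arc length L_a = R·θ = 17.9·(96.5°·π/180) = 17.9·1.6842 = 30.15 m
M_R = s_u·L_a·R = 22·30.15·17.9 = 11872.3 kN·m/m
M_D = W·d = 2920·6.8 = 19856.0 kN·m/m
FS = M_R / M_D = 11872.3 / 19856.0 = 0.598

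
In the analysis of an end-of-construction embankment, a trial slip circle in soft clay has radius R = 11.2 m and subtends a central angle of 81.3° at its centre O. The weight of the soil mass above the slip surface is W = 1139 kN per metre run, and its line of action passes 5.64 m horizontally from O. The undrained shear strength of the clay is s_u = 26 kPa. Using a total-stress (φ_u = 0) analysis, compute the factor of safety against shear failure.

FS = 0.72

Taking moments about the centre O, the resisting moment is provided by the undrained shear strength acting along the arc:
Arc length L_a = R·θ = 11.2·(81.3°·π/180) = 11.2·1.4190 = 15.89 m
M_R = s_u·L_a·R = 26·15.89·11.2 = 4627.8 kN·m/m
M_D = W·d = 1139·5.64 = 6424.0 kN·m/m
FS = M_R / M_D = 4627.8 / 6424.0 = 0.720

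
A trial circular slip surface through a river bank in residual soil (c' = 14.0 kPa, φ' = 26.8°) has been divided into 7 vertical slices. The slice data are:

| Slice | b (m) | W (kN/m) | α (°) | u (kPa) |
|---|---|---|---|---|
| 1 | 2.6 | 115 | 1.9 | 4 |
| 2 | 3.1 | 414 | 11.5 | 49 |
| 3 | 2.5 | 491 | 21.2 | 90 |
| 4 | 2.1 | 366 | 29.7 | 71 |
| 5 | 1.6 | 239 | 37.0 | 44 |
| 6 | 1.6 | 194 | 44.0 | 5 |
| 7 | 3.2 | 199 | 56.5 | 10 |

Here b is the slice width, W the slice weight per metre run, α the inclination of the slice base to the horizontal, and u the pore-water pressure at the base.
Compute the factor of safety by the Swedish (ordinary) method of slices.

FS = 0.90

Ordinary method of slices: FS = Σ[c'·Δl_i + (W_i cosα_i − u_i·Δl_i)·tanφ'] / Σ W_i sinα_i, with Δl_i = b_i / cosα_i.
Slice 1: Δl = 2.6/cos1.9° = 2.601 m; N'_1 = 115·cos1.9° − 4·2.601 = 104.5; c'Δl = 36.42; W sinα = 3.8
Slice 2: Δl = 3.1/cos11.5° = 3.164 m; N'_2 = 414·cos11.5° − 49·3.164 = 250.7; c'Δl = 44.29; W sinα = 82.5
Slice 3: Δl = 2.5/cos21.2° = 2.681 m; N'_3 = 491·cos21.2° − 90·2.681 = 216.4; c'Δl = 37.54; W sinα = 177.6
Slice 4: Δl = 2.1/cos29.7° = 2.418 m; N'_4 = 366·cos29.7° − 71·2.418 = 146.3; c'Δl = 33.85; W sinα = 181.3
Slice 5: Δl = 1.6/cos37.0° = 2.003 m; N'_5 = 239·cos37.0° − 44·2.003 = 102.7; c'Δl = 28.05; W sinα = 143.8
Slice 6: Δl = 1.6/cos44.0° = 2.224 m; N'_6 = 194·cos44.0° − 5·2.224 = 128.4; c'Δl = 31.14; W sinα = 134.8
Slice 7: Δl = 3.2/cos56.5° = 5.798 m; N'_7 = 199·cos56.5° − 10·5.798 = 51.9; c'Δl = 81.17; W sinα = 165.9
Σc'Δl = 292.5 kN/m; ΣN' = 1000.9 kN/m; ΣW sinα = 889.8 kN/m
Resisting = 292.5 + 1000.9·tan26.8° = 292.5 + 505.6 = 798.1 kN/m
FS = 798.1 / 889.8 = 0.897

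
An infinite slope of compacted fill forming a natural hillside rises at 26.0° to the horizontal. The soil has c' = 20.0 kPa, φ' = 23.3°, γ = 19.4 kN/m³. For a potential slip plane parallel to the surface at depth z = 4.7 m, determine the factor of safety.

FS = 1.44

For an infinite slope with a slip plane parallel to the surface (no pore pressure): FS = [c' + γz cos²β tanφ'] / [γz sinβ cosβ].
γz = 19.4·4.7 = 91.18 kN/m²
Numerator = 20.0 + 91.18·cos²26.0°·tan23.3° = 20.0 + 91.18·0.8078·0.4307 = 51.722 kPa
Denominator = 91.18·sin26.0°·cos26.0° = 91.18·0.4384·0.8988 = 35.925 kPa
FS = 51.722 / 35.925 = 1.440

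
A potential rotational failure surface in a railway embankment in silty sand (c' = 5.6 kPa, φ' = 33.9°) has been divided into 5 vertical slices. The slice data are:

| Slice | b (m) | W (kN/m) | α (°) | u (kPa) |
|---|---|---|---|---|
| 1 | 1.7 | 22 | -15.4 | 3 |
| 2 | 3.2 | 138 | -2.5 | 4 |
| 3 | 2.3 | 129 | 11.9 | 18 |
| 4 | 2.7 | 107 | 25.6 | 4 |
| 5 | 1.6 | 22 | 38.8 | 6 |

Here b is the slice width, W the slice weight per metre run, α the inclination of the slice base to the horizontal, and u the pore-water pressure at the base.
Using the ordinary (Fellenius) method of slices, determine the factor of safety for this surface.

Ordinary method of slices: FS = Σ[c'·Δl_i + (W_i cosα_i − u_i·Δl_i)·tanφ'] / Σ W_i sinα_i, with Δl_i = b_i / cosα_i.
Slice 1: Δl = 1.7/cos(-15.4°) = 1.763 m; N'_1 = 22·cos(-15.4°) − 3·1.763 = 15.9; c'Δl = 9.87; W sinα = -5.8
Slice 2: Δl = 3.2/cos(-2.5°) = 3.203 m; N'_2 = 138·cos(-2.5°) − 4·3.203 = 125.1; c'Δl = 17.94; W sinα = -6.0
Slice 3: Δl = 2.3/cos11.9° = 2.351 m; N'_3 = 129·cos11.9° − 18·2.351 = 83.9; c'Δl = 13.16; W sinα = 26.6
Slice 4: Δl = 2.7/cos25.6° = 2.994 m; N'_4 = 107·cos25.6° − 4·2.994 = 84.5; c'Δl = 16.77; W sinα = 46.2
Slice 5: Δl = 1.6/cos38.8° = 2.053 m; N'_5 = 22·cos38.8° − 6·2.053 = 4.8; c'Δl = 11.50; W sinα = 13.8
Σc'Δl = 69.2 kN/m; ΣN' = 314.2 kN/m; ΣW sinα = 74.8 kN/m
Resisting = 69.2 + 314.2·tan33.9° = 69.2 + 211.2 = 280.4 kN/m
FS = 280.4 / 74.8 = 3.751

FS = 3.75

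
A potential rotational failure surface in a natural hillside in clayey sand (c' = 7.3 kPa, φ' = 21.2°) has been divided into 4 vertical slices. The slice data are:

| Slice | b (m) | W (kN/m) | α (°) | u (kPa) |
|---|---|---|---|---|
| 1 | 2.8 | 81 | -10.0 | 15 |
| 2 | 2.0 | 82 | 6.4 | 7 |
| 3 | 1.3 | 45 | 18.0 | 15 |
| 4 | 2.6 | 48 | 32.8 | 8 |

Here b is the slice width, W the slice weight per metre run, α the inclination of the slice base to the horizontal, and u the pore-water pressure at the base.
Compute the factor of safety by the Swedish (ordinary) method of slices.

Ordinary method of slices: FS = Σ[c'·Δl_i + (W_i cosα_i − u_i·Δl_i)·tanφ'] / Σ W_i sinα_i, with Δl_i = b_i / cosα_i.
Slice 1: Δl = 2.8/cos(-10.0°) = 2.843 m; N'_1 = 81·cos(-10.0°) − 15·2.843 = 37.1; c'Δl = 20.76; W sinα = -14.1
Slice 2: Δl = 2.0/cos6.4° = 2.013 m; N'_2 = 82·cos6.4° − 7·2.013 = 67.4; c'Δl = 14.69; W sinα = 9.1
Slice 3: Δl = 1.3/cos18.0° = 1.367 m; N'_3 = 45·cos18.0° − 15·1.367 = 22.3; c'Δl = 9.98; W sinα = 13.9
Slice 4: Δl = 2.6/cos32.8° = 3.093 m; N'_4 = 48·cos32.8° − 8·3.093 = 15.6; c'Δl = 22.58; W sinα = 26.0
Σc'Δl = 68.0 kN/m; ΣN' = 142.4 kN/m; ΣW sinα = 35.0 kN/m
Resisting = 68.0 + 142.4·tan21.2° = 68.0 + 55.2 = 123.2 kN/m
FS = 123.2 / 35.0 = 3.523

FS = 3.52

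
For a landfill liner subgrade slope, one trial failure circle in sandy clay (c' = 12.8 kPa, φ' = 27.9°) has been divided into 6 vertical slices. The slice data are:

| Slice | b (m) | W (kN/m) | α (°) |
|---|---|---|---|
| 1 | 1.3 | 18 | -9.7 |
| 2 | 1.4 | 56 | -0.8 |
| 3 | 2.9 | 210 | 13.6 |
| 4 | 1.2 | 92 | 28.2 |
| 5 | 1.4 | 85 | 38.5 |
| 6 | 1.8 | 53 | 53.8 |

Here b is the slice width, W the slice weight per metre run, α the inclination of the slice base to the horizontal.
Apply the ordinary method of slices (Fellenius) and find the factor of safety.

Ordinary method of slices: FS = Σ[c'·Δl_i + (W_i cosα_i)·tanφ'] / Σ W_i sinα_i, with Δl_i = b_i / cosα_i.
Slice 1: Δl = 1.3/cos(-9.7°) = 1.319 m; N'_1 = 18·cos(-9.7°) = 17.7; c'Δl = 16.88; W sinα = -3.0
Slice 2: Δl = 1.4/cos(-0.8°) = 1.400 m; N'_2 = 56·cos(-0.8°) = 56.0; c'Δl = 17.92; W sinα = -0.8
Slice 3: Δl = 2.9/cos13.6° = 2.984 m; N'_3 = 210·cos13.6° = 204.1; c'Δl = 38.19; W sinα = 49.4
Slice 4: Δl = 1.2/cos28.2° = 1.362 m; N'_4 = 92·cos28.2° = 81.1; c'Δl = 17.43; W sinα = 43.5
Slice 5: Δl = 1.4/cos38.5° = 1.789 m; N'_5 = 85·cos38.5° = 66.5; c'Δl = 22.90; W sinα = 52.9
Slice 6: Δl = 1.8/cos53.8° = 3.048 m; N'_6 = 53·cos53.8° = 31.3; c'Δl = 39.01; W sinα = 42.8
Σc'Δl = 152.3 kN/m; ΣN' = 456.8 kN/m; ΣW sinα = 184.7 kN/m
Resisting = 152.3 + 456.8·tan27.9° = 152.3 + 241.8 = 394.2 kN/m
FS = 394.2 / 184.7 = 2.134

FS = 2.13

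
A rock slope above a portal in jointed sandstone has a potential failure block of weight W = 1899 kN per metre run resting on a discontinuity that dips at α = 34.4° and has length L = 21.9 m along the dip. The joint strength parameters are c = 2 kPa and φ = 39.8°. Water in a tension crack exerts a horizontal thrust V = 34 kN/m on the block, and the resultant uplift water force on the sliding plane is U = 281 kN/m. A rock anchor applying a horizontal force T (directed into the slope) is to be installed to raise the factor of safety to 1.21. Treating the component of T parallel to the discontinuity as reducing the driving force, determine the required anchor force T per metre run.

Resolving forces along and normal to the sliding plane, with the horizontal anchor force T adding T·sinα to the effective normal force and T·cosα acting up the plane against the driving force:
FS = [cL + (W cosα − U − V sinα + T sinα) tanφ] / [W sinα + V cosα − T cosα]
Without the anchor: N' = 1266.7 kN/m, driving T_d = 1100.9 kN/m, resisting R = 2·21.9 + 1266.7·tan39.8° = 1099.2 kN/m, FS = 1.00.
Setting FS = 1.21 and solving for T:
1.21·(1100.9 − T cos34.4°) = 1099.2 + T sin34.4°·tan39.8°
T·(sin34.4°·tan39.8° + 1.21·cos34.4°) = 1.21·1100.9 − 1099.2
T·(0.5650·0.8332 + 1.21·0.8251) = 1332.1 − 1099.2 = 233.0
T·1.4691 = 233.0
T = 158.6 kN/m

T = 159 kN/m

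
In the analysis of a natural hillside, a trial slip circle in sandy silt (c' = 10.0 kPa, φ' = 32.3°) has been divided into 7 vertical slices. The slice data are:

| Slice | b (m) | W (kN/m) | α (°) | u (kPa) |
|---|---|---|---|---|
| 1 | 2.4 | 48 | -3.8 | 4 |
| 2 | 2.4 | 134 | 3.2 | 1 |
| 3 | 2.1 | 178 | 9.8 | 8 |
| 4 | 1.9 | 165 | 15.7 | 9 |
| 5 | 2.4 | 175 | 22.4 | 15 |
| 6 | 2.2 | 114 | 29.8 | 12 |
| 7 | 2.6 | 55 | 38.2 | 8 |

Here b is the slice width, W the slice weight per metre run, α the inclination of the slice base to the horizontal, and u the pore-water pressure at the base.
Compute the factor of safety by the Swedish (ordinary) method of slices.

Ordinary method of slices: FS = Σ[c'·Δl_i + (W_i cosα_i − u_i·Δl_i)·tanφ'] / Σ W_i sinα_i, with Δl_i = b_i / cosα_i.
Slice 1: Δl = 2.4/cos(-3.8°) = 2.405 m; N'_1 = 48·cos(-3.8°) − 4·2.405 = 38.3; c'Δl = 24.05; W sinα = -3.2
Slice 2: Δl = 2.4/cos3.2° = 2.404 m; N'_2 = 134·cos3.2° − 1·2.404 = 131.4; c'Δl = 24.04; W sinα = 7.5
Slice 3: Δl = 2.1/cos9.8° = 2.131 m; N'_3 = 178·cos9.8° − 8·2.131 = 158.4; c'Δl = 21.31; W sinα = 30.3
Slice 4: Δl = 1.9/cos15.7° = 1.974 m; N'_4 = 165·cos15.7° − 9·1.974 = 141.1; c'Δl = 19.74; W sinα = 44.6
Slice 5: Δl = 2.4/cos22.4° = 2.596 m; N'_5 = 175·cos22.4° − 15·2.596 = 122.9; c'Δl = 25.96; W sinα = 66.7
Slice 6: Δl = 2.2/cos29.8° = 2.535 m; N'_6 = 114·cos29.8° − 12·2.535 = 68.5; c'Δl = 25.35; W sinα = 56.7
Slice 7: Δl = 2.6/cos38.2° = 3.308 m; N'_7 = 55·cos38.2° − 8·3.308 = 16.8; c'Δl = 33.08; W sinα = 34.0
Σc'Δl = 173.5 kN/m; ΣN' = 677.2 kN/m; ΣW sinα = 236.6 kN/m
Resisting = 173.5 + 677.2·tan32.3° = 173.5 + 428.1 = 601.6 kN/m
FS = 601.6 / 236.6 = 2.543

FS = 2.54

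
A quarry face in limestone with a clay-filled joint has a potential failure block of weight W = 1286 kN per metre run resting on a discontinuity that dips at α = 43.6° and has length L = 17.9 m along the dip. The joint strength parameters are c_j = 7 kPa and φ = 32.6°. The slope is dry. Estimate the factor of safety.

FS = 0.81

Resolving the block weight along and normal to the plane and applying the Mohr–Coulomb strength on the joint:
N' = W cosα = 1286·cos43.6° = 931.3 kN/m
Driving force T = W sinα = 1286·sin43.6° = 886.9 kN/m
Resisting force R = c_j·L + N'·tanφ = 7·17.9 + 931.3·tan32.6° = 125.3 + 595.6 = 720.9 kN/m
FS = R / T = 720.9 / 886.9 = 0.813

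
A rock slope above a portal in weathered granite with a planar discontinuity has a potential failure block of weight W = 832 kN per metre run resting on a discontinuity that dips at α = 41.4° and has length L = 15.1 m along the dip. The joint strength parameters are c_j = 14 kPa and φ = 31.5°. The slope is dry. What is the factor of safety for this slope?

Resolving the block weight along and normal to the plane and applying the Mohr–Coulomb strength on the joint:
N' = W cosα = 832·cos41.4° = 624.1 kN/m
Driving force T = W sinα = 832·sin41.4° = 550.2 kN/m
Resisting force R = c_j·L + N'·tanφ = 14·15.1 + 624.1·tan31.5° = 211.4 + 382.4 = 593.8 kN/m
FS = R / T = 593.8 / 550.2 = 1.079

FS = 1.08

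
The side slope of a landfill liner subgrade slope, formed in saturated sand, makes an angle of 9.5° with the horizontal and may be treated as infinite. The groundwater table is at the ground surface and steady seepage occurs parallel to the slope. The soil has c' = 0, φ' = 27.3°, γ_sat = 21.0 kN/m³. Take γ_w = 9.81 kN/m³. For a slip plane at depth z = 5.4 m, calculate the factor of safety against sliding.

With seepage parallel to the slope and the water table at the surface, the effective normal stress on the slip plane uses the buoyant unit weight γ' = γ_sat − γ_w while the driving shear stress uses γ_sat:
FS = [c' + γ' z cos²β tanφ'] / [γ_sat z sinβ cosβ]
(For c' = 0 this reduces to FS = (γ'/γ_sat)·tanφ'/tanβ.)
γ' = 21.0 − 9.81 = 11.19 kN/m³
Numerator = 0.0 + 11.19·5.4·cos²9.5°·tan27.3° = 0.0 + 11.19·5.4·0.9728·0.5161 = 30.339 kPa
Denominator = 21.0·5.4·sin9.5°·cos9.5° = 21.0·5.4·0.1650·0.9863 = 18.460 kPa
FS = 30.339 / 18.460 = 1.644

FS = 1.64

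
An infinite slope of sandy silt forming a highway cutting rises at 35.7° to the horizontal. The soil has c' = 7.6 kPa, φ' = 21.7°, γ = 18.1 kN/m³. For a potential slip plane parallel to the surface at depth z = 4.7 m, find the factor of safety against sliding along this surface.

For an infinite slope with a slip plane parallel to the surface (no pore pressure): FS = [c' + γz cos²β tanφ'] / [γz sinβ cosβ].
γz = 18.1·4.7 = 85.07 kN/m²
Numerator = 7.6 + 85.07·cos²35.7°·tan21.7° = 7.6 + 85.07·0.6595·0.3979 = 29.926 kPa
Denominator = 85.07·sin35.7°·cos35.7° = 85.07·0.5835·0.8121 = 40.313 kPa
FS = 29.926 / 40.313 = 0.742

FS = 0.74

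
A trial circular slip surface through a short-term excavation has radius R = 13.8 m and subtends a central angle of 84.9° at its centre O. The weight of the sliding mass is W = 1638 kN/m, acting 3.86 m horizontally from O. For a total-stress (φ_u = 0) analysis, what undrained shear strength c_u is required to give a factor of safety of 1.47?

FS = c_u·L_a·R / (W·d), so c_u = FS·W·d / (L_a·R).
Arc length L_a = R·θ = 13.8·(84.9°·π/180) = 13.8·1.4818 = 20.45 m
c_u = 1.47·1638·3.86 / (20.45·13.8) = 9294.3 / 282.19 = 32.94 kPa

c_u = 32.9 kPa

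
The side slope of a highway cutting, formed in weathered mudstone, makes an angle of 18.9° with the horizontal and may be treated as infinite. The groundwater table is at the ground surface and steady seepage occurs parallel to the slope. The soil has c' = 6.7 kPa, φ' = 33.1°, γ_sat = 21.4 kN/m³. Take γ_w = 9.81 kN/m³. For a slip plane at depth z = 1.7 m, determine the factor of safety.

With seepage parallel to the slope and the water table at the surface, the effective normal stress on the slip plane uses the buoyant unit weight γ' = γ_sat − γ_w while the driving shear stress uses γ_sat:
FS = [c' + γ' z cos²β tanφ'] / [γ_sat z sinβ cosβ]
γ' = 21.4 − 9.81 = 11.59 kN/m³
Numerator = 6.7 + 11.59·1.7·cos²18.9°·tan33.1° = 6.7 + 11.59·1.7·0.8951·0.6519 = 18.197 kPa
Denominator = 21.4·1.7·sin18.9°·cos18.9° = 21.4·1.7·0.3239·0.9461 = 11.149 kPa
FS = 18.197 / 11.149 = 1.632

FS = 1.63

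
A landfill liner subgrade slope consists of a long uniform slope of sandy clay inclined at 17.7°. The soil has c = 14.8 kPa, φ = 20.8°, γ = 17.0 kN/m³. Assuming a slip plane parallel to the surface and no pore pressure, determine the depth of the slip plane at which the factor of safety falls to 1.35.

Setting FS = 1.35 in FS = [c + γz cos²β tanφ] / [γz sinβ cosβ] and solving for z:
z = c / [γ cosβ (FS·sinβ − cosβ·tanφ)]
  = 14.8 / [17.0·cos17.7°·(1.35·sin17.7° − cos17.7°·tan20.8°)]
  = 14.8 / [17.0·0.9527·(1.35·0.3040 − 0.9527·0.3799)]
  = 14.8 / 0.7865 = 18.818 m

z = 18.82 m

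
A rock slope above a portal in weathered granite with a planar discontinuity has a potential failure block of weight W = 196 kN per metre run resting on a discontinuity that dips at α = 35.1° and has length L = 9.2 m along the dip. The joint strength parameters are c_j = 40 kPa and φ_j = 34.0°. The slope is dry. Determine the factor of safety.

Resolving the block weight along and normal to the plane and applying the Mohr–Coulomb strength on the joint:
N' = W cosα = 196·cos35.1° = 160.4 kN/m
Driving force T = W sinα = 196·sin35.1° = 112.7 kN/m
Resisting force R = c_j·L + N'·tanφ_j = 40·9.2 + 160.4·tan34.0° = 368.0 + 108.2 = 476.2 kN/m
FS = R / T = 476.2 / 112.7 = 4.225

FS = 4.23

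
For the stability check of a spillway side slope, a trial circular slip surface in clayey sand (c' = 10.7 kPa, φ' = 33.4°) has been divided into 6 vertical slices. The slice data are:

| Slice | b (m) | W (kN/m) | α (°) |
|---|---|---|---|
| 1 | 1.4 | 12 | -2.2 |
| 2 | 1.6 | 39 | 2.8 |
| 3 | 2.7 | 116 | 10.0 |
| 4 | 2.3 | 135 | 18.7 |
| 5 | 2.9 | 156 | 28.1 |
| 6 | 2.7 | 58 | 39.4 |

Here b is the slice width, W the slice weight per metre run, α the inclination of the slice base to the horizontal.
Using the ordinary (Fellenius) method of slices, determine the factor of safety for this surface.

FS = 2.70

Ordinary method of slices: FS = Σ[c'·Δl_i + (W_i cosα_i)·tanφ'] / Σ W_i sinα_i, with Δl_i = b_i / cosα_i.
Slice 1: Δl = 1.4/cos(-2.2°) = 1.401 m; N'_1 = 12·cos(-2.2°) = 12.0; c'Δl = 14.99; W sinα = -0.5
Slice 2: Δl = 1.6/cos2.8° = 1.602 m; N'_2 = 39·cos2.8° = 39.0; c'Δl = 17.14; W sinα = 1.9
Slice 3: Δl = 2.7/cos10.0° = 2.742 m; N'_3 = 116·cos10.0° = 114.2; c'Δl = 29.34; W sinα = 20.1
Slice 4: Δl = 2.3/cos18.7° = 2.428 m; N'_4 = 135·cos18.7° = 127.9; c'Δl = 25.98; W sinα = 43.3
Slice 5: Δl = 2.9/cos28.1° = 3.288 m; N'_5 = 156·cos28.1° = 137.6; c'Δl = 35.18; W sinα = 73.5
Slice 6: Δl = 2.7/cos39.4° = 3.494 m; N'_6 = 58·cos39.4° = 44.8; c'Δl = 37.39; W sinα = 36.8
Σc'Δl = 160.0 kN/m; ΣN' = 475.5 kN/m; ΣW sinα = 175.2 kN/m
Resisting = 160.0 + 475.5·tan33.4° = 160.0 + 313.5 = 473.5 kN/m
FS = 473.5 / 175.2 = 2.703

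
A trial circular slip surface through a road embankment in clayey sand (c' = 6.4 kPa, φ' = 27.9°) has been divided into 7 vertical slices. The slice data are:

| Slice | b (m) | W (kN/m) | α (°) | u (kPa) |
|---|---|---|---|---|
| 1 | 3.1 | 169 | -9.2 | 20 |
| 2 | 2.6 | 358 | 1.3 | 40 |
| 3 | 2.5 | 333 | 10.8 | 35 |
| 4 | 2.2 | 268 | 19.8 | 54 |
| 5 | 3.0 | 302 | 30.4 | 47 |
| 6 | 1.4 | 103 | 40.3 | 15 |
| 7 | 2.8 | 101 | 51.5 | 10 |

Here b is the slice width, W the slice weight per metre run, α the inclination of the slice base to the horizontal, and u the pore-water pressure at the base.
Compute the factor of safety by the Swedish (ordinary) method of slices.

FS = 1.39

Ordinary method of slices: FS = Σ[c'·Δl_i + (W_i cosα_i − u_i·Δl_i)·tanφ'] / Σ W_i sinα_i, with Δl_i = b_i / cosα_i.
Slice 1: Δl = 3.1/cos(-9.2°) = 3.140 m; N'_1 = 169·cos(-9.2°) − 20·3.140 = 104.0; c'Δl = 20.10; W sinα = -27.0
Slice 2: Δl = 2.6/cos1.3° = 2.601 m; N'_2 = 358·cos1.3° − 40·2.601 = 253.9; c'Δl = 16.64; W sinα = 8.1
Slice 3: Δl = 2.5/cos10.8° = 2.545 m; N'_3 = 333·cos10.8° − 35·2.545 = 238.0; c'Δl = 16.29; W sinα = 62.4
Slice 4: Δl = 2.2/cos19.8° = 2.338 m; N'_4 = 268·cos19.8° − 54·2.338 = 125.9; c'Δl = 14.96; W sinα = 90.8
Slice 5: Δl = 3.0/cos30.4° = 3.478 m; N'_5 = 302·cos30.4° − 47·3.478 = 97.0; c'Δl = 22.26; W sinα = 152.8
Slice 6: Δl = 1.4/cos40.3° = 1.836 m; N'_6 = 103·cos40.3° − 15·1.836 = 51.0; c'Δl = 11.75; W sinα = 66.6
Slice 7: Δl = 2.8/cos51.5° = 4.498 m; N'_7 = 101·cos51.5° − 10·4.498 = 17.9; c'Δl = 28.79; W sinα = 79.0
Σc'Δl = 130.8 kN/m; ΣN' = 887.7 kN/m; ΣW sinα = 432.8 kN/m
Resisting = 130.8 + 887.7·tan27.9° = 130.8 + 470.0 = 600.8 kN/m
FS = 600.8 / 432.8 = 1.388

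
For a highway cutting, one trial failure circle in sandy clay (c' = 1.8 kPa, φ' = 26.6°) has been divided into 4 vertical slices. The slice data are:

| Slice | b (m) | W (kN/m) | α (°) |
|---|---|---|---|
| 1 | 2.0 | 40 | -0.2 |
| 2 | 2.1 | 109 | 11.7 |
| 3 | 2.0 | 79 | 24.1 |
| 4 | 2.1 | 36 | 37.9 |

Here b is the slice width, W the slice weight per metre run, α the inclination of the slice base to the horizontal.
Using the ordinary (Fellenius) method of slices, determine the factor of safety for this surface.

Ordinary method of slices: FS = Σ[c'·Δl_i + (W_i cosα_i)·tanφ'] / Σ W_i sinα_i, with Δl_i = b_i / cosα_i.
Slice 1: Δl = 2.0/cos(-0.2°) = 2.000 m; N'_1 = 40·cos(-0.2°) = 40.0; c'Δl = 3.60; W sinα = -0.1
Slice 2: Δl = 2.1/cos11.7° = 2.145 m; N'_2 = 109·cos11.7° = 106.7; c'Δl = 3.86; W sinα = 22.1
Slice 3: Δl = 2.0/cos24.1° = 2.191 m; N'_3 = 79·cos24.1° = 72.1; c'Δl = 3.94; W sinα = 32.3
Slice 4: Δl = 2.1/cos37.9° = 2.661 m; N'_4 = 36·cos37.9° = 28.4; c'Δl = 4.79; W sinα = 22.1
Σc'Δl = 16.2 kN/m; ΣN' = 247.3 kN/m; ΣW sinα = 76.3 kN/m
Resisting = 16.2 + 247.3·tan26.6° = 16.2 + 123.8 = 140.0 kN/m
FS = 140.0 / 76.3 = 1.834

FS = 1.83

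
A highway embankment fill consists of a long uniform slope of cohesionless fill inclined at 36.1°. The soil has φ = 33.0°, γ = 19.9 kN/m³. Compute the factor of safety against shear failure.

For a dry cohesionless infinite slope the factor of safety is FS = tanφ / tanβ.
FS = tan33.0° / tan36.1° = 0.6494 / 0.7292 = 0.891

FS = 0.89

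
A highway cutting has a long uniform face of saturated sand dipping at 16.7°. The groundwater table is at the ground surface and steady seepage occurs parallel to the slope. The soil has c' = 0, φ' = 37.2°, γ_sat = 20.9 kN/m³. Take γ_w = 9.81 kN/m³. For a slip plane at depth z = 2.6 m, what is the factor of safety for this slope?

With seepage parallel to the slope and the water table at the surface, the effective normal stress on the slip plane uses the buoyant unit weight γ' = γ_sat − γ_w while the driving shear stress uses γ_sat:
FS = [c' + γ' z cos²β tanφ'] / [γ_sat z sinβ cosβ]
(For c' = 0 this reduces to FS = (γ'/γ_sat)·tanφ'/tanβ.)
γ' = 20.9 − 9.81 = 11.09 kN/m³
Numerator = 0.0 + 11.09·2.6·cos²16.7°·tan37.2° = 0.0 + 11.09·2.6·0.9174·0.7590 = 20.079 kPa
Denominator = 20.9·2.6·sin16.7°·cos16.7° = 20.9·2.6·0.2874·0.9578 = 14.957 kPa
FS = 20.079 / 14.957 = 1.342

FS = 1.34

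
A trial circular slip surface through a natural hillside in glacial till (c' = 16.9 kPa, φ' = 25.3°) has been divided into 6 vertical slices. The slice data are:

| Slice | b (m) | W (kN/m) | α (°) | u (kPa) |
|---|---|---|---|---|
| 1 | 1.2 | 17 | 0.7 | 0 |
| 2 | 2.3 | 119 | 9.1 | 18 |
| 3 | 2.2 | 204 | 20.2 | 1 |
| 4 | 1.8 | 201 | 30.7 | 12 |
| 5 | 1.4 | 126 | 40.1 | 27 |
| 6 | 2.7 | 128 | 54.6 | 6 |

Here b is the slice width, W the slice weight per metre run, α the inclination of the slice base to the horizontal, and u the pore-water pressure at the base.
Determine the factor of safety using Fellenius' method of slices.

Ordinary method of slices: FS = Σ[c'·Δl_i + (W_i cosα_i − u_i·Δl_i)·tanφ'] / Σ W_i sinα_i, with Δl_i = b_i / cosα_i.
Slice 1: Δl = 1.2/cos0.7° = 1.200 m; N'_1 = 17·cos0.7° − 0·1.200 = 17.0; c'Δl = 20.28; W sinα = 0.2
Slice 2: Δl = 2.3/cos9.1° = 2.329 m; N'_2 = 119·cos9.1° − 18·2.329 = 75.6; c'Δl = 39.37; W sinα = 18.8
Slice 3: Δl = 2.2/cos20.2° = 2.344 m; N'_3 = 204·cos20.2° − 1·2.344 = 189.1; c'Δl = 39.62; W sinα = 70.4
Slice 4: Δl = 1.8/cos30.7° = 2.093 m; N'_4 = 201·cos30.7° − 12·2.093 = 147.7; c'Δl = 35.38; W sinα = 102.6
Slice 5: Δl = 1.4/cos40.1° = 1.830 m; N'_5 = 126·cos40.1° − 27·1.830 = 47.0; c'Δl = 30.93; W sinα = 81.2
Slice 6: Δl = 2.7/cos54.6° = 4.661 m; N'_6 = 128·cos54.6° − 6·4.661 = 46.2; c'Δl = 78.77; W sinα = 104.3
Σc'Δl = 244.3 kN/m; ΣN' = 522.5 kN/m; ΣW sinα = 377.6 kN/m
Resisting = 244.3 + 522.5·tan25.3° = 244.3 + 247.0 = 491.3 kN/m
FS = 491.3 / 377.6 = 1.301

FS = 1.30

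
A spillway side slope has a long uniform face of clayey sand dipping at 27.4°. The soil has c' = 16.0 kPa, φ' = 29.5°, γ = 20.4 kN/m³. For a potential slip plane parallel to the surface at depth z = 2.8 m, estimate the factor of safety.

FS = 1.78

For an infinite slope with a slip plane parallel to the surface (no pore pressure): FS = [c' + γz cos²β tanφ'] / [γz sinβ cosβ].
γz = 20.4·2.8 = 57.12 kN/m²
Numerator = 16.0 + 57.12·cos²27.4°·tan29.5° = 16.0 + 57.12·0.7882·0.5658 = 41.473 kPa
Denominator = 57.12·sin27.4°·cos27.4° = 57.12·0.4602·0.8878 = 23.338 kPa
FS = 41.473 / 23.338 = 1.777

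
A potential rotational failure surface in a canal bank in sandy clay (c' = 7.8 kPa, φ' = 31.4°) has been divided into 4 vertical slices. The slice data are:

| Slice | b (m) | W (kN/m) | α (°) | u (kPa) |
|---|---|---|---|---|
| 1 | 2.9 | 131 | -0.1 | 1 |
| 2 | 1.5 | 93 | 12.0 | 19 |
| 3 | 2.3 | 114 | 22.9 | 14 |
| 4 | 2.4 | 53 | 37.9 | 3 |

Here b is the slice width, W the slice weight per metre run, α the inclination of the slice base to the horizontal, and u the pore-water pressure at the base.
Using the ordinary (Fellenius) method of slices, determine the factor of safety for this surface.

Ordinary method of slices: FS = Σ[c'·Δl_i + (W_i cosα_i − u_i·Δl_i)·tanφ'] / Σ W_i sinα_i, with Δl_i = b_i / cosα_i.
Slice 1: Δl = 2.9/cos(-0.1°) = 2.900 m; N'_1 = 131·cos(-0.1°) − 1·2.900 = 128.1; c'Δl = 22.62; W sinα = -0.2
Slice 2: Δl = 1.5/cos12.0° = 1.534 m; N'_2 = 93·cos12.0° − 19·1.534 = 61.8; c'Δl = 11.96; W sinα = 19.3
Slice 3: Δl = 2.3/cos22.9° = 2.497 m; N'_3 = 114·cos22.9° − 14·2.497 = 70.1; c'Δl = 19.47; W sinα = 44.4
Slice 4: Δl = 2.4/cos37.9° = 3.042 m; N'_4 = 53·cos37.9° − 3·3.042 = 32.7; c'Δl = 23.72; W sinα = 32.6
Σc'Δl = 77.8 kN/m; ΣN' = 292.7 kN/m; ΣW sinα = 96.0 kN/m
Resisting = 77.8 + 292.7·tan31.4° = 77.8 + 178.7 = 256.4 kN/m
FS = 256.4 / 96.0 = 2.671

FS = 2.67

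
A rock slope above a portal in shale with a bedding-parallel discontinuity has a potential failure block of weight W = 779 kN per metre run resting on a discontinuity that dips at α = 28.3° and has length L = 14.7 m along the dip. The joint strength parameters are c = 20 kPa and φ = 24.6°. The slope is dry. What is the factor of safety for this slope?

FS = 1.65

Resolving the block weight along and normal to the plane and applying the Mohr–Coulomb strength on the joint:
N' = W cosα = 779·cos28.3° = 685.9 kN/m
Driving force T = W sinα = 779·sin28.3° = 369.3 kN/m
Resisting force R = c·L + N'·tanφ = 20·14.7 + 685.9·tan24.6° = 294.0 + 314.0 = 608.0 kN/m
FS = R / T = 608.0 / 369.3 = 1.646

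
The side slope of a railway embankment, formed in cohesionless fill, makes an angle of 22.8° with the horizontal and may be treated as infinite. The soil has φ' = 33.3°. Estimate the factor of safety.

FS = 1.56

For a dry cohesionless infinite slope the factor of safety is FS = tanφ' / tanβ.
FS = tan33.3° / tan22.8° = 0.6569 / 0.4204 = 1.563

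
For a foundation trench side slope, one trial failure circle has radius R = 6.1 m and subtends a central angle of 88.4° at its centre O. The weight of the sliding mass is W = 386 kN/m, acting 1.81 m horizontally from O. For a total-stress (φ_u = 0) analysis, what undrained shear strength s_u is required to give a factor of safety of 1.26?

FS = s_u·L_a·R / (W·d), so s_u = FS·W·d / (L_a·R).
Arc length L_a = R·θ = 6.1·(88.4°·π/180) = 6.1·1.5429 = 9.41 m
s_u = 1.26·386·1.81 / (9.41·6.1) = 880.3 / 57.41 = 15.33 kPa

s_u = 15.3 kPa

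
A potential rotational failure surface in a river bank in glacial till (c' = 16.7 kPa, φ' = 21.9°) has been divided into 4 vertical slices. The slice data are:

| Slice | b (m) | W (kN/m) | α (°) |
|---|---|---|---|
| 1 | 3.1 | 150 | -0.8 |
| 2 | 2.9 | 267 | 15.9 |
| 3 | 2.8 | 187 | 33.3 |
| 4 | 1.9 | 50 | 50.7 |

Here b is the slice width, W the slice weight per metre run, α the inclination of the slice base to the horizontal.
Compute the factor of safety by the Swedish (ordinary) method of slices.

Ordinary method of slices: FS = Σ[c'·Δl_i + (W_i cosα_i)·tanφ'] / Σ W_i sinα_i, with Δl_i = b_i / cosα_i.
Slice 1: Δl = 3.1/cos(-0.8°) = 3.100 m; N'_1 = 150·cos(-0.8°) = 150.0; c'Δl = 51.78; W sinα = -2.1
Slice 2: Δl = 2.9/cos15.9° = 3.015 m; N'_2 = 267·cos15.9° = 256.8; c'Δl = 50.36; W sinα = 73.1
Slice 3: Δl = 2.8/cos33.3° = 3.350 m; N'_3 = 187·cos33.3° = 156.3; c'Δl = 55.95; W sinα = 102.7
Slice 4: Δl = 1.9/cos50.7° = 3.000 m; N'_4 = 50·cos50.7° = 31.7; c'Δl = 50.10; W sinα = 38.7
Σc'Δl = 208.2 kN/m; ΣN' = 594.7 kN/m; ΣW sinα = 212.4 kN/m
Resisting = 208.2 + 594.7·tan21.9° = 208.2 + 239.1 = 447.3 kN/m
FS = 447.3 / 212.4 = 2.106

FS = 2.11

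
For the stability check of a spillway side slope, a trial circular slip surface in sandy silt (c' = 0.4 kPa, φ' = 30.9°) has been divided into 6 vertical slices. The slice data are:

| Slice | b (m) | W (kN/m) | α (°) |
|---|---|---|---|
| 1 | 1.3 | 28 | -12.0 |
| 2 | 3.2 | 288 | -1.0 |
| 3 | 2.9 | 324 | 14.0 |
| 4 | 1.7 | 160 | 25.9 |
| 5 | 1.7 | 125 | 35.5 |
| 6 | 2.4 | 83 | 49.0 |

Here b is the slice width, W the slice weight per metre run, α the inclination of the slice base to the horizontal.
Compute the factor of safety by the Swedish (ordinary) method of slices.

Ordinary method of slices: FS = Σ[c'·Δl_i + (W_i cosα_i)·tanφ'] / Σ W_i sinα_i, with Δl_i = b_i / cosα_i.
Slice 1: Δl = 1.3/cos(-12.0°) = 1.329 m; N'_1 = 28·cos(-12.0°) = 27.4; c'Δl = 0.53; W sinα = -5.8
Slice 2: Δl = 3.2/cos(-1.0°) = 3.200 m; N'_2 = 288·cos(-1.0°) = 288.0; c'Δl = 1.28; W sinα = -5.0
Slice 3: Δl = 2.9/cos14.0° = 2.989 m; N'_3 = 324·cos14.0° = 314.4; c'Δl = 1.20; W sinα = 78.4
Slice 4: Δl = 1.7/cos25.9° = 1.890 m; N'_4 = 160·cos25.9° = 143.9; c'Δl = 0.76; W sinα = 69.9
Slice 5: Δl = 1.7/cos35.5° = 2.088 m; N'_5 = 125·cos35.5° = 101.8; c'Δl = 0.84; W sinα = 72.6
Slice 6: Δl = 2.4/cos49.0° = 3.658 m; N'_6 = 83·cos49.0° = 54.5; c'Δl = 1.46; W sinα = 62.6
Σc'Δl = 6.1 kN/m; ΣN' = 929.9 kN/m; ΣW sinα = 272.7 kN/m
Resisting = 6.1 + 929.9·tan30.9° = 6.1 + 556.5 = 562.6 kN/m
FS = 562.6 / 272.7 = 2.063

FS = 2.06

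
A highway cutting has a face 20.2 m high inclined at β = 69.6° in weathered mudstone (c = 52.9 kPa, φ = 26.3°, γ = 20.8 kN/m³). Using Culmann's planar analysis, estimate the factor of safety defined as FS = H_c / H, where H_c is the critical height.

FS = 1.55

H_c = (4c/γ) · sinβ cosφ / [1 − cos(β − φ)]
    = (4·52.9/20.8) · sin69.6°·cos26.3° / [1 − cos43.3°]
    = 10.173 · 0.8403 / 0.2722 = 31.40 m
FS = H_c / H = 31.40 / 20.2 = 1.554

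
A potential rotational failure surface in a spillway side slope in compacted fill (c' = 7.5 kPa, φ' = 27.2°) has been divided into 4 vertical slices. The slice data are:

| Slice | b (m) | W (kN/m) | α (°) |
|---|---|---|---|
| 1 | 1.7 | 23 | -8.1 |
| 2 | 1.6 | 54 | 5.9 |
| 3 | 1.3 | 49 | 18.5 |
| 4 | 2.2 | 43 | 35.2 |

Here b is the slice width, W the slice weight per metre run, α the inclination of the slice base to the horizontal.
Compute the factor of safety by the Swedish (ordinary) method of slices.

Ordinary method of slices: FS = Σ[c'·Δl_i + (W_i cosα_i)·tanφ'] / Σ W_i sinα_i, with Δl_i = b_i / cosα_i.
Slice 1: Δl = 1.7/cos(-8.1°) = 1.717 m; N'_1 = 23·cos(-8.1°) = 22.8; c'Δl = 12.88; W sinα = -3.2
Slice 2: Δl = 1.6/cos5.9° = 1.609 m; N'_2 = 54·cos5.9° = 53.7; c'Δl = 12.06; W sinα = 5.6
Slice 3: Δl = 1.3/cos18.5° = 1.371 m; N'_3 = 49·cos18.5° = 46.5; c'Δl = 10.28; W sinα = 15.5
Slice 4: Δl = 2.2/cos35.2° = 2.692 m; N'_4 = 43·cos35.2° = 35.1; c'Δl = 20.19; W sinα = 24.8
Σc'Δl = 55.4 kN/m; ΣN' = 158.1 kN/m; ΣW sinα = 42.6 kN/m
Resisting = 55.4 + 158.1·tan27.2° = 55.4 + 81.2 = 136.7 kN/m
FS = 136.7 / 42.6 = 3.205

FS = 3.20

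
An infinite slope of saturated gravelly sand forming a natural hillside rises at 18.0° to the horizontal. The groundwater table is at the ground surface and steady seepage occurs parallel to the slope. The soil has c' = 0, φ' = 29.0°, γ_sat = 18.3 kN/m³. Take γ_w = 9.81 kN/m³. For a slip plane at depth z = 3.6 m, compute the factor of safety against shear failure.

FS = 0.79

With seepage parallel to the slope and the water table at the surface, the effective normal stress on the slip plane uses the buoyant unit weight γ' = γ_sat − γ_w while the driving shear stress uses γ_sat:
FS = [c' + γ' z cos²β tanφ'] / [γ_sat z sinβ cosβ]
(For c' = 0 this reduces to FS = (γ'/γ_sat)·tanφ'/tanβ.)
γ' = 18.3 − 9.81 = 8.49 kN/m³
Numerator = 0.0 + 8.49·3.6·cos²18.0°·tan29.0° = 0.0 + 8.49·3.6·0.9045·0.5543 = 15.324 kPa
Denominator = 18.3·3.6·sin18.0°·cos18.0° = 18.3·3.6·0.3090·0.9511 = 19.362 kPa
FS = 15.324 / 19.362 = 0.791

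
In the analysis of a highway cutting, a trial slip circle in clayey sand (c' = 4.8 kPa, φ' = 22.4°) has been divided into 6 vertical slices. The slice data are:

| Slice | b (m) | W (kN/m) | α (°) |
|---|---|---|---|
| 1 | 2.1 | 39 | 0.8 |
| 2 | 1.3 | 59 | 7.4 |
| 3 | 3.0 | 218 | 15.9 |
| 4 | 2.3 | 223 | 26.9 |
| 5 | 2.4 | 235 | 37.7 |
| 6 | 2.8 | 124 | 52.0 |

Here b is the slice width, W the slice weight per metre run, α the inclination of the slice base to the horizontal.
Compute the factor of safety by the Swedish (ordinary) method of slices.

Ordinary method of slices: FS = Σ[c'·Δl_i + (W_i cosα_i)·tanφ'] / Σ W_i sinα_i, with Δl_i = b_i / cosα_i.
Slice 1: Δl = 2.1/cos0.8° = 2.100 m; N'_1 = 39·cos0.8° = 39.0; c'Δl = 10.08; W sinα = 0.5
Slice 2: Δl = 1.3/cos7.4° = 1.311 m; N'_2 = 59·cos7.4° = 58.5; c'Δl = 6.29; W sinα = 7.6
Slice 3: Δl = 3.0/cos15.9° = 3.119 m; N'_3 = 218·cos15.9° = 209.7; c'Δl = 14.97; W sinα = 59.7
Slice 4: Δl = 2.3/cos26.9° = 2.579 m; N'_4 = 223·cos26.9° = 198.9; c'Δl = 12.38; W sinα = 100.9
Slice 5: Δl = 2.4/cos37.7° = 3.033 m; N'_5 = 235·cos37.7° = 185.9; c'Δl = 14.56; W sinα = 143.7
Slice 6: Δl = 2.8/cos52.0° = 4.548 m; N'_6 = 124·cos52.0° = 76.3; c'Δl = 21.83; W sinα = 97.7
Σc'Δl = 80.1 kN/m; ΣN' = 768.3 kN/m; ΣW sinα = 410.2 kN/m
Resisting = 80.1 + 768.3·tan22.4° = 80.1 + 316.7 = 396.8 kN/m
FS = 396.8 / 410.2 = 0.967

FS = 0.97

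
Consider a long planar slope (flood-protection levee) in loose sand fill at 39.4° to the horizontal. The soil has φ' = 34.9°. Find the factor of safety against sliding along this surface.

FS = 0.85

For a dry cohesionless infinite slope the factor of safety is FS = tanφ' / tanβ.
FS = tan34.9° / tan39.4° = 0.6976 / 0.8214 = 0.849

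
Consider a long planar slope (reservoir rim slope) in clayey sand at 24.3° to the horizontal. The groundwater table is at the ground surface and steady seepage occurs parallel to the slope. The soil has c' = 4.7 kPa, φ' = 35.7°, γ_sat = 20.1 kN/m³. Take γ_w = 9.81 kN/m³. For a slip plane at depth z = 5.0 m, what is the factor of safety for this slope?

With seepage parallel to the slope and the water table at the surface, the effective normal stress on the slip plane uses the buoyant unit weight γ' = γ_sat − γ_w while the driving shear stress uses γ_sat:
FS = [c' + γ' z cos²β tanφ'] / [γ_sat z sinβ cosβ]
γ' = 20.1 − 9.81 = 10.29 kN/m³
Numerator = 4.7 + 10.29·5.0·cos²24.3°·tan35.7° = 4.7 + 10.29·5.0·0.8307·0.7186 = 35.410 kPa
Denominator = 20.1·5.0·sin24.3°·cos24.3° = 20.1·5.0·0.4115·0.9114 = 37.693 kPa
FS = 35.410 / 37.693 = 0.939

FS = 0.94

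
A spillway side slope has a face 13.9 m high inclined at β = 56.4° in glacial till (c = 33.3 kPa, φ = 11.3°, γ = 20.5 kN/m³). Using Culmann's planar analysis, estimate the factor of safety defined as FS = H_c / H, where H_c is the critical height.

H_c = (4c/γ) · sinβ cosφ / [1 − cos(β − φ)]
    = (4·33.3/20.5) · sin56.4°·cos11.3° / [1 − cos45.1°]
    = 6.498 · 0.8168 / 0.2941 = 18.04 m
FS = H_c / H = 18.04 / 13.9 = 1.298

FS = 1.30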